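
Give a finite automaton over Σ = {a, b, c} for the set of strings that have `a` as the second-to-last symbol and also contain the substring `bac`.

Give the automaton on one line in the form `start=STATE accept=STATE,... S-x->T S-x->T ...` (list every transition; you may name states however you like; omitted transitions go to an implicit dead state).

start=s0 accept=s3,s6 s0-a->s0 s0-b->s1 s0-c->s0 s1-a->s2 s1-b->s1 s1-c->s0 s2-a->s0 s2-b->s1 s2-c->s3 s3-a->s4 s3-b->s5 s3-c->s5 s4-a->s6 s4-b->s3 s4-c->s3 s5-a->s4 s5-b->s5 s5-c->s5 s6-a->s6 s6-b->s3 s6-c->s3

Run two small machines in parallel and take their product. One (13 states) tracks the last 2 symbols read; the other (4 states) tracks whether and how much of `bac` has been seen. Each combined state is a pair, one component from each; accept when both components accept. After merging equivalent states the machine shrinks.
        a   b   c  
>  s0   s0  s1  s0 
   s1   s2  s1  s0 
   s2   s0  s1  s3 
 * s3   s4  s5  s5 
   s4   s6  s3  s3 
   s5   s4  s5  s5 
 * s6   s6  s3  s3 
(> = start, * = accepting)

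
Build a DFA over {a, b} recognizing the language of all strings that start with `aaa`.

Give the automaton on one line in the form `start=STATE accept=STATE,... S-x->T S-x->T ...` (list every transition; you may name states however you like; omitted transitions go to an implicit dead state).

start=q0 accept=q3 q0-a->q1 q0-b->q4 q1-a->q2 q1-b->q4 q2-a->q3 q2-b->q4 q3-a->q3 q3-b->q3 q4-a->q4 q4-b->q4

Walk along `aaa` while the input agrees: from q0 take `a` to q1, and so on. Any deviation drops to the rejecting sink q4. Once q3 is reached the prefix is confirmed and every continuation is accepted.
5 states suffice.
        a   b  
>  q0   q1  q4 
   q1   q2  q4 
   q2   q3  q4 
 * q3   q3  q3 
   q4   q4  q4 
(> = start, * = accepting)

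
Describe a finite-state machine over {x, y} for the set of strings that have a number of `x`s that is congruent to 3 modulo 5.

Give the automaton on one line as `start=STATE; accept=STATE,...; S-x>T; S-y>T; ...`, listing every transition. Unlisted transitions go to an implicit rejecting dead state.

The only thing that matters is how many `x`s have appeared, reduced mod 5. Use one state per residue: q0 for 0, …, q4 for 4. Reading `x` moves to the next residue; anything else stays put. q3 is accepting.
5 states suffice.
        x   y  
>  q0   q1  q0 
   q1   q2  q1 
   q2   q3  q2 
 * q3   q4  q3 
   q4   q0  q4 
(> = start, * = accepting)

start=q0; accept=q3; q0-x>q1; q0-y>q0; q1-x>q2; q1-y>q1; q2-x>q3; q2-y>q2; q3-x>q4; q3-y>q3; q4-x>q0; q4-y>q4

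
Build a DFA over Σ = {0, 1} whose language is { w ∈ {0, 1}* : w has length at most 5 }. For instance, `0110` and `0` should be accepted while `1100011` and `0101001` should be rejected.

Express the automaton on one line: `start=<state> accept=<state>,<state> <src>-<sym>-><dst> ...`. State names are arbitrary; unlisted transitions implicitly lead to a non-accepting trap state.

start=q0 accept=q0,q1,q2,q3,q4,q5 q0-0->q1 q0-1->q1 q1-0->q2 q1-1->q2 q2-0->q3 q2-1->q3 q3-0->q4 q3-1->q4 q4-0->q5 q4-1->q5 q5-0->q6 q5-1->q6 q6-0->q6 q6-1->q6

We only need to distinguish lengths 0, 1, …, 5, and '>5'. Chain q0 → q1 → q2 → q3 → q4 → q5 → q6 on every symbol, with q6 looping. Accepting states: {q0, q1, q2, q3, q4, q5}.
A 7-state machine:
        0   1  
>* q0   q1  q1 
 * q1   q2  q2 
 * q2   q3  q3 
 * q3   q4  q4 
 * q4   q5  q5 
 * q5   q6  q6 
   q6   q6  q6 
(> = start, * = accepting)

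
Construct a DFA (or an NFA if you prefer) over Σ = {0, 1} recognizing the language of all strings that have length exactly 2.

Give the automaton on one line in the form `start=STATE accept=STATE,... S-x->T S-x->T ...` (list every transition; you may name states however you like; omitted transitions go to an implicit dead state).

Count input length up to 3: every symbol moves from S0 toward S3, which means 'more than 2' and absorbs. Accept from {S2}.
        0   1  
>  S0   S1  S1 
   S1   S2  S2 
 * S2   S3  S3 
   S3   S3  S3 
(> = start, * = accepting)

start=S0 accept=S2 S0-0->S1 S0-1->S1 S1-0->S2 S1-1->S2 S2-0->S3 S2-1->S3 S3-0->S3 S3-1->S3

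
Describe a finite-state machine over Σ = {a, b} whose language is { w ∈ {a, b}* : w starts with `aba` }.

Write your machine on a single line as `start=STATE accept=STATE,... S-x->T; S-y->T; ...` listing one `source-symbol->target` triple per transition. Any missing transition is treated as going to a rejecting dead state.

Walk along `aba` while the input agrees: from s0 take `a` to s1, and so on. Any deviation drops to the rejecting sink s4. Once s3 is reached the prefix is confirmed and every continuation is accepted.
A 5-state machine:
        a   b  
>  s0   s1  s4 
   s1   s4  s2 
   s2   s3  s4 
 * s3   s3  s3 
   s4   s4  s4 
(> = start, * = accepting)

start=s0; accept=s3; s0-a->s1; s0-b->s4; s1-a->s4; s1-b->s2; s2-a->s3; s2-b->s4; s3-a->s3; s3-b->s3; s4-a->s4; s4-b->s4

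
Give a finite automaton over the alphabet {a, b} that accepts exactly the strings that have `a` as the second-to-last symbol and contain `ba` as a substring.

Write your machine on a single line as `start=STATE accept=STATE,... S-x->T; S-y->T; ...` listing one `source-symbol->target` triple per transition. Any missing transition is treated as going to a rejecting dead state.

start=s0; accept=s3,s4; s0-a->s0; s0-b->s1; s1-a->s2; s1-b->s1; s2-a->s3; s2-b->s4; s3-a->s3; s3-b->s4; s4-a->s2; s4-b->s1

Build one automaton per condition and run them in lockstep. The first has 7 states tracking the last 2 symbols read; the second has 3 states tracking whether and how much of `ba` has been seen. A product state is a pair (one from each), accepting exactly when both do. After merging equivalent states the machine shrinks.
A 5-state machine:
        a   b  
>  s0   s0  s1 
   s1   s2  s1 
   s2   s3  s4 
 * s3   s3  s4 
 * s4   s2  s1 
(> = start, * = accepting)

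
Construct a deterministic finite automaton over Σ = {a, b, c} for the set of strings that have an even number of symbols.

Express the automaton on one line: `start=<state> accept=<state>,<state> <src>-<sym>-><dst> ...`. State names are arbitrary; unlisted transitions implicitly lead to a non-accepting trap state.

Only the length mod 2 matters, so use a 2-cycle: from any state, every input symbol moves to the next state, wrapping s1 back to s0. Mark s0 accepting.
With 2 states:
        a   b   c  
>* s0   s1  s1  s1 
   s1   s0  s0  s0 
(> = start, * = accepting)

start=s0 accept=s0 s0-a->s1 s0-b->s1 s0-c->s1 s1-a->s0 s1-b->s0 s1-c->s0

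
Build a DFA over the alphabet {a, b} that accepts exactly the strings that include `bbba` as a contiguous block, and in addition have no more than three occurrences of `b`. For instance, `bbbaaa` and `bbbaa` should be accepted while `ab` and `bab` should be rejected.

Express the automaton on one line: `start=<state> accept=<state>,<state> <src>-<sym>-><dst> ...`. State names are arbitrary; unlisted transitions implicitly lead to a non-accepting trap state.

Build one automaton per condition and run them in lockstep. One (5 states) tracks whether and how much of `bbba` has been seen; the other (5 states) tracks the count of `b`s, saturating at 4. Each combined state is a pair, one component from each; accept when both components accept. Minimizing collapses redundant product states.
A 6-state machine:
        a   b  
>  q0   q0  q1 
   q1   q2  q3 
   q2   q2  q2 
   q3   q2  q4 
   q4   q5  q2 
 * q5   q5  q2 
(> = start, * = accepting)

start=q0 accept=q5 q0-a->q0 q0-b->q1 q1-a->q2 q1-b->q3 q2-a->q2 q2-b->q2 q3-a->q2 q3-b->q4 q4-a->q5 q4-b->q2 q5-a->q5 q5-b->q2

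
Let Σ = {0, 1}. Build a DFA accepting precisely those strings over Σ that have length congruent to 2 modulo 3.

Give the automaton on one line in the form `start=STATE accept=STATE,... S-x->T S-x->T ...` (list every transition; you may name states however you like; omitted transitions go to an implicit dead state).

start=A accept=C A-0->B A-1->B B-0->C B-1->C C-0->A C-1->A

Count input length modulo 3: every symbol advances one step around the cycle A → B → C → A. Accept at C.
3 states suffice.
       0  1 
>  A   B  B 
   B   C  C 
 * C   A  A 
(> = start, * = accepting)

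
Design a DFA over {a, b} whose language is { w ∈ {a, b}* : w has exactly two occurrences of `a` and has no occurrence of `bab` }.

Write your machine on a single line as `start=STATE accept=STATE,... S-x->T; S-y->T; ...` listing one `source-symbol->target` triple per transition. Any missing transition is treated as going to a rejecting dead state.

Handle the two conditions separately and then intersect. The first has 4 states tracking the count of `a`s, saturating at 3; the second has 4 states tracking partial matches of the forbidden pattern `bab`. A product state is a pair (one from each), accepting exactly when both do. Minimizing collapses redundant product states.
        a   b  
>  q0   q1  q2 
   q1   q3  q4 
   q2   q5  q2 
 * q3   q6  q3 
   q4   q7  q4 
   q5   q3  q6 
   q6   q6  q6 
 * q7   q6  q6 
(> = start, * = accepting)

start=q0; accept=q3,q7; q0-a->q1; q0-b->q2; q1-a->q3; q1-b->q4; q2-a->q5; q2-b->q2; q3-a->q6; q3-b->q3; q4-a->q7; q4-b->q4; q5-a->q3; q5-b->q6; q6-a->q6; q6-b->q6; q7-a->q6; q7-b->q6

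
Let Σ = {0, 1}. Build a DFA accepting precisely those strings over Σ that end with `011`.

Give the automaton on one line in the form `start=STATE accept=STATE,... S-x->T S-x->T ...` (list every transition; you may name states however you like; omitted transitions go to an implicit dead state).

start=q0 accept=q3 q0-0->q1 q0-1->q0 q1-0->q1 q1-1->q2 q2-0->q1 q2-1->q3 q3-0->q1 q3-1->q0

Let each state record the length of the longest suffix of the input read so far that is also a prefix of `011`. q1 means the last symbol is `0`; q2 means the last 2 symbols are `01`; q3 means the last 3 symbols are `011`. Accept only at q3, where the string currently ends in `011`.
With 4 states:
        0   1  
>  q0   q1  q0 
   q1   q1  q2 
   q2   q1  q3 
 * q3   q1  q0 
(> = start, * = accepting)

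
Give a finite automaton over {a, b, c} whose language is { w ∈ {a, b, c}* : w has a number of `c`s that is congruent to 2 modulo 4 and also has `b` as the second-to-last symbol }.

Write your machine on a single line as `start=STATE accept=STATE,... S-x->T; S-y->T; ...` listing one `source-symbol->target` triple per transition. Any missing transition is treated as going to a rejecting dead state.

Run two small machines in parallel and take their product. The first has 4 states tracking the count of `c`s modulo 4; the second has 13 states tracking the last 2 symbols read. A product state is a pair (one from each), accepting exactly when both do. Minimizing collapses redundant product states.
        a   b   c  
>  q0   q0  q0  q1 
   q1   q1  q2  q3 
   q2   q1  q2  q4 
   q3   q3  q5  q6 
 * q4   q3  q5  q6 
   q5   q4  q7  q6 
   q6   q6  q6  q0 
 * q7   q4  q7  q6 
(> = start, * = accepting)

start=q0; accept=q4,q7; q0-a->q0; q0-b->q0; q0-c->q1; q1-a->q1; q1-b->q2; q1-c->q3; q2-a->q1; q2-b->q2; q2-c->q4; q3-a->q3; q3-b->q5; q3-c->q6; q4-a->q3; q4-b->q5; q4-c->q6; q5-a->q4; q5-b->q7; q5-c->q6; q6-a->q6; q6-b->q6; q6-c->q0; q7-a->q4; q7-b->q7; q7-c->q6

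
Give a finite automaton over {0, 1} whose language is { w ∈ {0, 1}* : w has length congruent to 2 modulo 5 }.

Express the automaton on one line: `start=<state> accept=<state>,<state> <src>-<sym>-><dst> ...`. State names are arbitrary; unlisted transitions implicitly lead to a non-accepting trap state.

start=s0 accept=s2 s0-0->s1 s0-1->s1 s1-0->s2 s1-1->s2 s2-0->s3 s2-1->s3 s3-0->s4 s3-1->s4 s4-0->s0 s4-1->s0

Count input length modulo 5: every symbol advances one step around the cycle s0 → s1 → s2 → s3 → s4 → s0. Accept at s2.
5 states suffice.
        0   1  
>  s0   s1  s1 
   s1   s2  s2 
 * s2   s3  s3 
   s3   s4  s4 
   s4   s0  s0 
(> = start, * = accepting)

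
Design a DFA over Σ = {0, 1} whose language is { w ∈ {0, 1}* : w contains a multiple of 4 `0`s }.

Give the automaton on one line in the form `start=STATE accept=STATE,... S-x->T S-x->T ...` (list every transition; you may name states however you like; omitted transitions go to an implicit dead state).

The only thing that matters is how many `0`s have appeared, reduced mod 4. Use one state per residue: S0 for 0, …, S3 for 3. Reading `0` moves to the next residue; anything else stays put. S0 is accepting.
With 4 states:
        0   1  
>* S0   S1  S0 
   S1   S2  S1 
   S2   S3  S2 
   S3   S0  S3 
(> = start, * = accepting)

start=S0 accept=S0 S0-0->S1 S0-1->S0 S1-0->S2 S1-1->S1 S2-0->S3 S2-1->S2 S3-0->S0 S3-1->S3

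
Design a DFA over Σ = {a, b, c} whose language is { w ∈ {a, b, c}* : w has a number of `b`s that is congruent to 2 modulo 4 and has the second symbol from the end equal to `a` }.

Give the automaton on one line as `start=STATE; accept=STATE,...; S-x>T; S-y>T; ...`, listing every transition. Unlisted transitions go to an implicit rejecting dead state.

start=S0; accept=S4,S7; S0-a>S0; S0-b>S1; S0-c>S0; S1-a>S2; S1-b>S3; S1-c>S1; S2-a>S2; S2-b>S4; S2-c>S1; S3-a>S5; S3-b>S6; S3-c>S3; S4-a>S5; S4-b>S6; S4-c>S3; S5-a>S7; S5-b>S6; S5-c>S4; S6-a>S6; S6-b>S0; S6-c>S6; S7-a>S7; S7-b>S6; S7-c>S4

Build one automaton per condition and run them in lockstep. The first has 4 states tracking the count of `b`s modulo 4; the second has 13 states tracking the last 2 symbols read. A product state is a pair (one from each), accepting exactly when both do. After merging equivalent states the machine shrinks.
An 8-state machine:
        a   b   c  
>  S0   S0  S1  S0 
   S1   S2  S3  S1 
   S2   S2  S4  S1 
   S3   S5  S6  S3 
 * S4   S5  S6  S3 
   S5   S7  S6  S4 
   S6   S6  S0  S6 
 * S7   S7  S6  S4 
(> = start, * = accepting)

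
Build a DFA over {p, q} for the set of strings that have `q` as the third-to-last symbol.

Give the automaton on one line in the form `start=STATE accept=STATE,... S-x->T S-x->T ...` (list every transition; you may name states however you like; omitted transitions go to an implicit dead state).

A DFA must remember the last 3 symbols (since which symbol is third-to-last isn't known until the input ends). Use one state per possible window of the last ≤3 symbols; accept from those whose window starts with `q`.
With 15 states:
          p    q  
>  s0     s1   s2 
   s1     s3   s4 
   s2     s5   s6 
   s3     s7   s8 
   s4     s9  s10 
   s5    s11  s12 
   s6    s13  s14 
   s7     s7   s8 
   s8     s9  s10 
   s9    s11  s12 
   s10   s13  s14 
 * s11    s7   s8 
 * s12    s9  s10 
 * s13   s11  s12 
 * s14   s13  s14 
(> = start, * = accepting)

start=s0 accept=s11,s12,s13,s14 s0-p->s1 s0-q->s2 s1-p->s3 s1-q->s4 s2-p->s5 s2-q->s6 s3-p->s7 s3-q->s8 s4-p->s9 s4-q->s10 s5-p->s11 s5-q->s12 s6-p->s13 s6-q->s14 s7-p->s7 s7-q->s8 s8-p->s9 s8-q->s10 s9-p->s11 s9-q->s12 s10-p->s13 s10-q->s14 s11-p->s7 s11-q->s8 s12-p->s9 s12-q->s10 s13-p->s11 s13-q->s12 s14-p->s13 s14-q->s14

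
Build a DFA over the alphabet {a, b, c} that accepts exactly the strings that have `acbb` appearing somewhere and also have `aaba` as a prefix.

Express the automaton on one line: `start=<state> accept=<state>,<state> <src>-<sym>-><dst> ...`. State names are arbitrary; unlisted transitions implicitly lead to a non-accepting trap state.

Run two small machines in parallel and take their product. The first has 5 states tracking whether and how much of `acbb` has been seen; the second has 6 states tracking whether the input so far still matches the prefix `aaba`. A product state is a pair (one from each), accepting exactly when both do. Equivalent product states are then merged.
        a   b   c  
>  q0   q1  q2  q2 
   q1   q3  q2  q2 
   q2   q2  q2  q2 
   q3   q2  q4  q2 
   q4   q5  q2  q2 
   q5   q5  q6  q7 
   q6   q5  q6  q6 
   q7   q5  q8  q6 
   q8   q5  q9  q6 
 * q9   q9  q9  q9 
(> = start, * = accepting)

start=q0 accept=q9 q0-a->q1 q0-b->q2 q0-c->q2 q1-a->q3 q1-b->q2 q1-c->q2 q2-a->q2 q2-b->q2 q2-c->q2 q3-a->q2 q3-b->q4 q3-c->q2 q4-a->q5 q4-b->q2 q4-c->q2 q5-a->q5 q5-b->q6 q5-c->q7 q6-a->q5 q6-b->q6 q6-c->q6 q7-a->q5 q7-b->q8 q7-c->q6 q8-a->q5 q8-b->q9 q8-c->q6 q9-a->q9 q9-b->q9 q9-c->q9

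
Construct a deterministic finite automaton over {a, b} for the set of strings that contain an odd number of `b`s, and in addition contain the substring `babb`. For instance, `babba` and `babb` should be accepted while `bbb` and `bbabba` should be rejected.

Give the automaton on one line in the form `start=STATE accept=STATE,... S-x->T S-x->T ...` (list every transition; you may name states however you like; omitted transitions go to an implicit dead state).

start=S0 accept=S7 S0-a->S0 S0-b->S1 S1-a->S2 S1-b->S3 S2-a->S4 S2-b->S5 S3-a->S6 S3-b->S1 S4-a->S4 S4-b->S3 S5-a->S6 S5-b->S7 S6-a->S0 S6-b->S8 S7-a->S7 S7-b->S9 S8-a->S2 S8-b->S9 S9-a->S9 S9-b->S7

Run two small machines in parallel and take their product. The first has 2 states tracking the count of `b`s modulo 2; the second has 5 states tracking whether and how much of `babb` has been seen. A product state is a pair (one from each), accepting exactly when both do.
        a   b  
>  S0   S0  S1 
   S1   S2  S3 
   S2   S4  S5 
   S3   S6  S1 
   S4   S4  S3 
   S5   S6  S7 
   S6   S0  S8 
 * S7   S7  S9 
   S8   S2  S9 
   S9   S9  S7 
(> = start, * = accepting)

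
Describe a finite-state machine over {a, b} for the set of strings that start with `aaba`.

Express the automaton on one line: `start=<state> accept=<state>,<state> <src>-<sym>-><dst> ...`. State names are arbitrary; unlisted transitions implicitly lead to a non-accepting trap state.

start=q0 accept=q4 q0-a->q1 q0-b->q5 q1-a->q2 q1-b->q5 q2-a->q5 q2-b->q3 q3-a->q4 q3-b->q5 q4-a->q4 q4-b->q4 q5-a->q5 q5-b->q5

Walk along `aaba` while the input agrees: from q0 take `a` to q1, and so on. Any deviation drops to the rejecting sink q5. Once q4 is reached the prefix is confirmed and every continuation is accepted.
A 6-state machine:
        a   b  
>  q0   q1  q5 
   q1   q2  q5 
   q2   q5  q3 
   q3   q4  q5 
 * q4   q4  q4 
   q5   q5  q5 
(> = start, * = accepting)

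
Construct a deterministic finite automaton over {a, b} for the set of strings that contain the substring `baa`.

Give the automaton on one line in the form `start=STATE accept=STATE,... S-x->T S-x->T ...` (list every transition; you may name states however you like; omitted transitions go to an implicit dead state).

States S0..S2 record the length of the longest prefix of `baa` that matches the current input suffix. Reaching S3 means `baa` has been seen, and we stay there forever. Accept from S3.
4 states suffice.
        a   b  
>  S0   S0  S1 
   S1   S2  S1 
   S2   S3  S1 
 * S3   S3  S3 
(> = start, * = accepting)

start=S0 accept=S3 S0-a->S0 S0-b->S1 S1-a->S2 S1-b->S1 S2-a->S3 S2-b->S1 S3-a->S3 S3-b->S3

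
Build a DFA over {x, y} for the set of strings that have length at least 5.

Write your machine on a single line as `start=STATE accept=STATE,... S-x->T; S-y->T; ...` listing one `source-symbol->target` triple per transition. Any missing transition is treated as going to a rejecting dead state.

Count input length up to 6: every symbol moves from q0 toward q6, which means 'more than 5' and absorbs. Accept from {q5, q6}.
A 7-state machine:
        x   y  
>  q0   q1  q1 
   q1   q2  q2 
   q2   q3  q3 
   q3   q4  q4 
   q4   q5  q5 
 * q5   q6  q6 
 * q6   q6  q6 
(> = start, * = accepting)

start=q0; accept=q5,q6; q0-x->q1; q0-y->q1; q1-x->q2; q1-y->q2; q2-x->q3; q2-y->q3; q3-x->q4; q3-y->q4; q4-x->q5; q4-y->q5; q5-x->q6; q5-y->q6; q6-x->q6; q6-y->q6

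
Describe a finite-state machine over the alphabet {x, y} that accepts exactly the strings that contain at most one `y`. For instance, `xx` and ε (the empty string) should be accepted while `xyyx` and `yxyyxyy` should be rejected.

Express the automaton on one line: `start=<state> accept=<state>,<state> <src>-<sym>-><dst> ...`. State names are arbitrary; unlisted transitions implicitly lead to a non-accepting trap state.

Only the number of `y`s matters, and only up to 2. Make a chain S0 → S1 → S2 advanced by each `y` (with S2 absorbing); every other symbol self-loops. The accepting set is {S0, S1}.
3 states suffice.
        x   y  
>* S0   S0  S1 
 * S1   S1  S2 
   S2   S2  S2 
(> = start, * = accepting)

start=S0 accept=S0,S1 S0-x->S0 S0-y->S1 S1-x->S1 S1-y->S2 S2-x->S2 S2-y->S2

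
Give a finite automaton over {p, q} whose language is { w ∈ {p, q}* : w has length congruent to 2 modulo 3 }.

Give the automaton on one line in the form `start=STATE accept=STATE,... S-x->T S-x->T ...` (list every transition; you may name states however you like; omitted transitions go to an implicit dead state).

start=s0 accept=s2 s0-p->s1 s0-q->s1 s1-p->s2 s1-q->s2 s2-p->s0 s2-q->s0

Only the length mod 3 matters, so use a 3-cycle: from any state, every input symbol moves to the next state, wrapping s2 back to s0. Mark s2 accepting.
3 states suffice.
        p   q  
>  s0   s1  s1 
   s1   s2  s2 
 * s2   s0  s0 
(> = start, * = accepting)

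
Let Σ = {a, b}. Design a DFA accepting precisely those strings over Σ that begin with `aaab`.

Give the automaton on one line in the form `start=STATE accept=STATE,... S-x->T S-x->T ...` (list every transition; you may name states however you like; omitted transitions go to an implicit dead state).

start=S0 accept=S4 S0-a->S1 S0-b->S5 S1-a->S2 S1-b->S5 S2-a->S3 S2-b->S5 S3-a->S5 S3-b->S4 S4-a->S4 S4-b->S4 S5-a->S5 S5-b->S5

Check the first 4 symbols one by one: S0 through S3 record how many have matched `aaab` so far; any wrong symbol goes to the dead state S5. After all 4 match we enter the accepting sink S4.
        a   b  
>  S0   S1  S5 
   S1   S2  S5 
   S2   S3  S5 
   S3   S5  S4 
 * S4   S4  S4 
   S5   S5  S5 
(> = start, * = accepting)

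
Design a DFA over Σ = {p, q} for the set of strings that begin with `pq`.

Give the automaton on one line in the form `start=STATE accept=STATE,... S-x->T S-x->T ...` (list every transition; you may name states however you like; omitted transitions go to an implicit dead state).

Walk along `pq` while the input agrees: from S0 take `p` to S1, and so on. Any deviation drops to the rejecting sink S3. Once S2 is reached the prefix is confirmed and every continuation is accepted.
        p   q  
>  S0   S1  S3 
   S1   S3  S2 
 * S2   S2  S2 
   S3   S3  S3 
(> = start, * = accepting)

start=S0 accept=S2 S0-p->S1 S0-q->S3 S1-p->S3 S1-q->S2 S2-p->S2 S2-q->S2 S3-p->S3 S3-q->S3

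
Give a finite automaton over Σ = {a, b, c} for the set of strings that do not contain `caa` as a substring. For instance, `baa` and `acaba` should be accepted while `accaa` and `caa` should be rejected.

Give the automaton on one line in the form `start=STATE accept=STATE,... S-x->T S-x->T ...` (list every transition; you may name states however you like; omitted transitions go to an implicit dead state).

Track partial matches of the forbidden pattern `caa`. State q3 is a dead state reached once `caa` has occurred; every other state accepts. q0 means no part of `caa` is currently matched.
A 4-state machine:
        a   b   c  
>* q0   q0  q0  q1 
 * q1   q2  q0  q1 
 * q2   q3  q0  q1 
   q3   q3  q3  q3 
(> = start, * = accepting)

start=q0 accept=q0,q1,q2 q0-a->q0 q0-b->q0 q0-c->q1 q1-a->q2 q1-b->q0 q1-c->q1 q2-a->q3 q2-b->q0 q2-c->q1 q3-a->q3 q3-b->q3 q3-c->q3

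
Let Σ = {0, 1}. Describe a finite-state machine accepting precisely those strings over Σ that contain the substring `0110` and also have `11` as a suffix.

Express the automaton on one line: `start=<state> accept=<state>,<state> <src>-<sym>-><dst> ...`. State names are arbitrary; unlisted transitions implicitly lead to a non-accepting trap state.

Run two small machines in parallel and take their product. One (5 states) tracks whether and how much of `0110` has been seen; the other (3 states) tracks how much of the suffix `11` has currently been matched. Each combined state is a pair, one component from each; accept when both components accept. Equivalent product states are then merged.
A 7-state machine:
        0   1  
>  S0   S1  S0 
   S1   S1  S2 
   S2   S1  S3 
   S3   S4  S0 
   S4   S4  S5 
   S5   S4  S6 
 * S6   S4  S6 
(> = start, * = accepting)

start=S0 accept=S6 S0-0->S1 S0-1->S0 S1-0->S1 S1-1->S2 S2-0->S1 S2-1->S3 S3-0->S4 S3-1->S0 S4-0->S4 S4-1->S5 S5-0->S4 S5-1->S6 S6-0->S4 S6-1->S6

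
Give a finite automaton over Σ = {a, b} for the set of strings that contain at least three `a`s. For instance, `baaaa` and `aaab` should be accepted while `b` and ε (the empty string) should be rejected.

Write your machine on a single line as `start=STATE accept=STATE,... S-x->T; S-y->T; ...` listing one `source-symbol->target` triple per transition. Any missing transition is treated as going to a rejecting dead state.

Only the number of `a`s matters, and only up to 4. Make a chain S0 → S1 → S2 → S3 → S4 advanced by each `a` (with S4 absorbing); every other symbol self-loops. The accepting set is {S3, S4}.
        a   b  
>  S0   S1  S0 
   S1   S2  S1 
   S2   S3  S2 
 * S3   S4  S3 
 * S4   S4  S4 
(> = start, * = accepting)

start=S0; accept=S3,S4; S0-a->S1; S0-b->S0; S1-a->S2; S1-b->S1; S2-a->S3; S2-b->S2; S3-a->S4; S3-b->S3; S4-a->S4; S4-b->S4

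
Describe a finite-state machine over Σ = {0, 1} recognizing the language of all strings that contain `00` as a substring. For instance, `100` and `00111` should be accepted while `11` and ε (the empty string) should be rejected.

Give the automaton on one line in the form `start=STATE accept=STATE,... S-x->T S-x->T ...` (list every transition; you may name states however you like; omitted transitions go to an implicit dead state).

States q0..q1 record the length of the longest prefix of `00` that matches the current input suffix. Reaching q2 means `00` has been seen, and we stay there forever. Accept from q2.
        0   1  
>  q0   q1  q0 
   q1   q2  q0 
 * q2   q2  q2 
(> = start, * = accepting)

start=q0 accept=q2 q0-0->q1 q0-1->q0 q1-0->q2 q1-1->q0 q2-0->q2 q2-1->q2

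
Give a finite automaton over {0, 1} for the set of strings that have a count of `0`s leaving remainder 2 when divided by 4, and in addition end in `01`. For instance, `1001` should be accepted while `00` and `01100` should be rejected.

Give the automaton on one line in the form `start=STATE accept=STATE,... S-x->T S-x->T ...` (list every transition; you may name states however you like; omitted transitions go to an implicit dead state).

start=A accept=E A-0->B A-1->A B-0->C B-1->B C-0->D C-1->E D-0->A D-1->D E-0->D E-1->F F-0->D F-1->F

Build one automaton per condition and run them in lockstep. One (4 states) tracks the count of `0`s modulo 4; the other (3 states) tracks how much of the suffix `01` has currently been matched. Each combined state is a pair, one component from each; accept when both components accept. Equivalent product states are then merged.
A 6-state machine:
       0  1 
>  A   B  A 
   B   C  B 
   C   D  E 
   D   A  D 
 * E   D  F 
   F   D  F 
(> = start, * = accepting)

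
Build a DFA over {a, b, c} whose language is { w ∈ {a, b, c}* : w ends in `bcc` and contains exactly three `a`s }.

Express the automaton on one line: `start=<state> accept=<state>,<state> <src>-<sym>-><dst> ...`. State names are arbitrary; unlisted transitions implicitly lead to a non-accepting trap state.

start=s0 accept=s7 s0-a->s1 s0-b->s0 s0-c->s0 s1-a->s2 s1-b->s1 s1-c->s1 s2-a->s3 s2-b->s2 s2-c->s2 s3-a->s4 s3-b->s5 s3-c->s3 s4-a->s4 s4-b->s4 s4-c->s4 s5-a->s4 s5-b->s5 s5-c->s6 s6-a->s4 s6-b->s5 s6-c->s7 s7-a->s4 s7-b->s5 s7-c->s3

Build one automaton per condition and run them in lockstep. One (4 states) tracks how much of the suffix `bcc` has currently been matched; the other (5 states) tracks the count of `a`s, saturating at 4. Each combined state is a pair, one component from each; accept when both components accept. Equivalent product states are then merged.
An 8-state machine:
        a   b   c  
>  s0   s1  s0  s0 
   s1   s2  s1  s1 
   s2   s3  s2  s2 
   s3   s4  s5  s3 
   s4   s4  s4  s4 
   s5   s4  s5  s6 
   s6   s4  s5  s7 
 * s7   s4  s5  s3 
(> = start, * = accepting)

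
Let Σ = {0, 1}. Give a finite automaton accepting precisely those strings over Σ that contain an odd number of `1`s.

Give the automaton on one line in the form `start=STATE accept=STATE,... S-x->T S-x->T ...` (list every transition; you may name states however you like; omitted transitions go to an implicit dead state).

start=A accept=B A-0->A A-1->B B-0->B B-1->A

The only thing that matters is how many `1`s have appeared, reduced mod 2. Use one state per residue: A for 0, …, B for 1. Reading `1` moves to the next residue; anything else stays put. B is accepting.
A 2-state machine:
       0  1 
>  A   A  B 
 * B   B  A 
(> = start, * = accepting)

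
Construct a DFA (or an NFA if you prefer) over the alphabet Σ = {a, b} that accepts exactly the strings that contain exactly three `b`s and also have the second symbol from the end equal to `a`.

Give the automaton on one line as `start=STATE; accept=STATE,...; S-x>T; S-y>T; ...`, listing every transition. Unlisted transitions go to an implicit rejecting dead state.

Handle the two conditions separately and then intersect. The first has 5 states tracking the count of `b`s, saturating at 4; the second has 7 states tracking the last 2 symbols read. A product state is a pair (one from each), accepting exactly when both do. Minimizing collapses redundant product states.
A 9-state machine:
        a   b  
>  S0   S0  S1 
   S1   S1  S2 
   S2   S3  S4 
   S3   S3  S5 
   S4   S6  S7 
 * S5   S6  S7 
   S6   S8  S7 
   S7   S7  S7 
 * S8   S8  S7 
(> = start, * = accepting)

start=S0; accept=S5,S8; S0-a>S0; S0-b>S1; S1-a>S1; S1-b>S2; S2-a>S3; S2-b>S4; S3-a>S3; S3-b>S5; S4-a>S6; S4-b>S7; S5-a>S6; S5-b>S7; S6-a>S8; S6-b>S7; S7-a>S7; S7-b>S7; S8-a>S8; S8-b>S7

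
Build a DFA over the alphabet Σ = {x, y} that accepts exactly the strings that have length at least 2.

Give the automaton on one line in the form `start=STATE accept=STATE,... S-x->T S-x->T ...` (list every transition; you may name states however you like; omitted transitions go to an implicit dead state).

We only need to distinguish lengths 0, 1, …, 2, and '>2'. Chain s0 → s1 → s2 → s3 on every symbol, with s3 looping. Accepting states: {s2, s3}.
With 4 states:
        x   y  
>  s0   s1  s1 
   s1   s2  s2 
 * s2   s3  s3 
 * s3   s3  s3 
(> = start, * = accepting)

start=s0 accept=s2,s3 s0-x->s1 s0-y->s1 s1-x->s2 s1-y->s2 s2-x->s3 s2-y->s3 s3-x->s3 s3-y->s3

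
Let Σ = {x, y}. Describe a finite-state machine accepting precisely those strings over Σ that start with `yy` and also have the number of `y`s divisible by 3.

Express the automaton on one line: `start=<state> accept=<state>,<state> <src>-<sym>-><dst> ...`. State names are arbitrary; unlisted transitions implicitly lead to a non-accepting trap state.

Run two small machines in parallel and take their product. The first has 4 states tracking whether the input so far still matches the prefix `yy`; the second has 3 states tracking the count of `y`s modulo 3. A product state is a pair (one from each), accepting exactly when both do.
An 8-state machine:
        x   y  
>  q0   q1  q2 
   q1   q1  q3 
   q2   q3  q4 
   q3   q3  q5 
   q4   q4  q6 
   q5   q5  q1 
 * q6   q6  q7 
   q7   q7  q4 
(> = start, * = accepting)

start=q0 accept=q6 q0-x->q1 q0-y->q2 q1-x->q1 q1-y->q3 q2-x->q3 q2-y->q4 q3-x->q3 q3-y->q5 q4-x->q4 q4-y->q6 q5-x->q5 q5-y->q1 q6-x->q6 q6-y->q7 q7-x->q7 q7-y->q4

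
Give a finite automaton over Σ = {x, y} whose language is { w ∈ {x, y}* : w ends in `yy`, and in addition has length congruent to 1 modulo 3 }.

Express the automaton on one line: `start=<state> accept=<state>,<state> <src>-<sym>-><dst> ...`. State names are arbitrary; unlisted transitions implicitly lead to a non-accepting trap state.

start=S0 accept=S8 S0-x->S1 S0-y->S2 S1-x->S3 S1-y->S4 S2-x->S3 S2-y->S5 S3-x->S0 S3-y->S6 S4-x->S0 S4-y->S7 S5-x->S0 S5-y->S7 S6-x->S1 S6-y->S8 S7-x->S1 S7-y->S8 S8-x->S3 S8-y->S5

Handle the two conditions separately and then intersect. One (3 states) tracks how much of the suffix `yy` has currently been matched; the other (3 states) tracks the input length modulo 3. Each combined state is a pair, one component from each; accept when both components accept.
With 9 states:
        x   y  
>  S0   S1  S2 
   S1   S3  S4 
   S2   S3  S5 
   S3   S0  S6 
   S4   S0  S7 
   S5   S0  S7 
   S6   S1  S8 
   S7   S1  S8 
 * S8   S3  S5 
(> = start, * = accepting)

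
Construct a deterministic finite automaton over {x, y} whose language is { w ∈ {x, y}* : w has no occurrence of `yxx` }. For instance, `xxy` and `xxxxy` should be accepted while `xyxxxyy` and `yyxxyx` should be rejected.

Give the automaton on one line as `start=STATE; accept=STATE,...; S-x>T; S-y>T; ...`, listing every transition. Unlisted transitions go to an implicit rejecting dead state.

This is the complement of 'contains `yxx`'. Use the same substring-matching states — S0 through S3 holding how much of `yxx` has just been matched — but flip the accepting set: everything except the trap S3 accepts.
        x   y  
>* S0   S0  S1 
 * S1   S2  S1 
 * S2   S3  S1 
   S3   S3  S3 
(> = start, * = accepting)

start=S0; accept=S0,S1,S2; S0-x>S0; S0-y>S1; S1-x>S2; S1-y>S1; S2-x>S3; S2-y>S1; S3-x>S3; S3-y>S3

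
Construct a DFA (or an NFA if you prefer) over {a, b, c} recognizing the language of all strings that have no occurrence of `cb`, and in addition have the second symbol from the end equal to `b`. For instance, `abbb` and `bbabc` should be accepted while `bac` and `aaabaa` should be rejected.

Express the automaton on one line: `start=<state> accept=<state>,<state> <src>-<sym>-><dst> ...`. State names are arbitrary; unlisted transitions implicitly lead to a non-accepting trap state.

Build one automaton per condition and run them in lockstep. One (3 states) tracks partial matches of the forbidden pattern `cb`; the other (13 states) tracks the last 2 symbols read. Each combined state is a pair, one component from each; accept when both components accept. Minimizing collapses redundant product states.
7 states suffice.
        a   b   c  
>  S0   S0  S1  S2 
   S1   S3  S4  S5 
   S2   S0  S6  S2 
 * S3   S0  S1  S2 
 * S4   S3  S4  S5 
 * S5   S0  S6  S2 
   S6   S6  S6  S6 
(> = start, * = accepting)

start=S0 accept=S3,S4,S5 S0-a->S0 S0-b->S1 S0-c->S2 S1-a->S3 S1-b->S4 S1-c->S5 S2-a->S0 S2-b->S6 S2-c->S2 S3-a->S0 S3-b->S1 S3-c->S2 S4-a->S3 S4-b->S4 S4-c->S5 S5-a->S0 S5-b->S6 S5-c->S2 S6-a->S6 S6-b->S6 S6-c->S6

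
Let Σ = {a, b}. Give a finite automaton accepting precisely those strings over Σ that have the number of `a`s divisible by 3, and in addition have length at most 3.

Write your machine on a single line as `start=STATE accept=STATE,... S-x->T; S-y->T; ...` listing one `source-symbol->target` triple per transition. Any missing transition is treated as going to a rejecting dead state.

start=s0; accept=s0,s2,s5,s6; s0-a->s1; s0-b->s2; s1-a->s3; s1-b->s4; s2-a->s4; s2-b->s5; s3-a->s6; s3-b->s4; s4-a->s4; s4-b->s4; s5-a->s4; s5-b->s6; s6-a->s4; s6-b->s4

Handle the two conditions separately and then intersect. The first has 3 states tracking the count of `a`s modulo 3; the second has 5 states tracking the input length, saturating at 4. A product state is a pair (one from each), accepting exactly when both do. After merging equivalent states the machine shrinks.
7 states suffice.
        a   b  
>* s0   s1  s2 
   s1   s3  s4 
 * s2   s4  s5 
   s3   s6  s4 
   s4   s4  s4 
 * s5   s4  s6 
 * s6   s4  s4 
(> = start, * = accepting)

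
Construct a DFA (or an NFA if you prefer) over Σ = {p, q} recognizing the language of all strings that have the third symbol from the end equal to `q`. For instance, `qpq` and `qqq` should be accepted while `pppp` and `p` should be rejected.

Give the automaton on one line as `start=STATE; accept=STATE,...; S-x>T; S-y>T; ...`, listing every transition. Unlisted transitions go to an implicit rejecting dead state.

A DFA must remember the last 3 symbols (since which symbol is third-to-last isn't known until the input ends). Use one state per possible window of the last ≤3 symbols; accept from those whose window starts with `q`.
A 15-state machine:
          p    q  
>  s0     s1   s2 
   s1     s3   s4 
   s2     s5   s6 
   s3     s7   s8 
   s4     s9  s10 
   s5    s11  s12 
   s6    s13  s14 
   s7     s7   s8 
   s8     s9  s10 
   s9    s11  s12 
   s10   s13  s14 
 * s11    s7   s8 
 * s12    s9  s10 
 * s13   s11  s12 
 * s14   s13  s14 
(> = start, * = accepting)

start=s0; accept=s11,s12,s13,s14; s0-p>s1; s0-q>s2; s1-p>s3; s1-q>s4; s2-p>s5; s2-q>s6; s3-p>s7; s3-q>s8; s4-p>s9; s4-q>s10; s5-p>s11; s5-q>s12; s6-p>s13; s6-q>s14; s7-p>s7; s7-q>s8; s8-p>s9; s8-q>s10; s9-p>s11; s9-q>s12; s10-p>s13; s10-q>s14; s11-p>s7; s11-q>s8; s12-p>s9; s12-q>s10; s13-p>s11; s13-q>s12; s14-p>s13; s14-q>s14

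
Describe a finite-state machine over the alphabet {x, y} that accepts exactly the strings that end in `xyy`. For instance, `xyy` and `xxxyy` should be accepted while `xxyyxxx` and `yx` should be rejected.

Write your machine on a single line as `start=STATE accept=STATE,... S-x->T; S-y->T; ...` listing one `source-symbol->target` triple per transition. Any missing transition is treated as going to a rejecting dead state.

start=q0; accept=q3; q0-x->q1; q0-y->q0; q1-x->q1; q1-y->q2; q2-x->q1; q2-y->q3; q3-x->q1; q3-y->q0

Let each state record the length of the longest suffix of the input read so far that is also a prefix of `xyy`. q1 means the last symbol is `x`; q2 means the last 2 symbols are `xy`; q3 means the last 3 symbols are `xyy`. Accept only at q3, where the string currently ends in `xyy`.
        x   y  
>  q0   q1  q0 
   q1   q1  q2 
   q2   q1  q3 
 * q3   q1  q0 
(> = start, * = accepting)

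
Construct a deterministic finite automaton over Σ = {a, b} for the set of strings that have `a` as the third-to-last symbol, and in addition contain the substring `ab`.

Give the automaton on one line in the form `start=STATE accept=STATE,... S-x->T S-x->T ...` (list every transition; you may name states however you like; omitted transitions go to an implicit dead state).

Run two small machines in parallel and take their product. One (15 states) tracks the last 3 symbols read; the other (3 states) tracks whether and how much of `ab` has been seen. Each combined state is a pair, one component from each; accept when both components accept. After merging equivalent states the machine shrinks.
11 states suffice.
          a    b  
>  q0     q1   q0 
   q1     q2   q3 
   q2     q2   q4 
   q3     q5   q6 
 * q4     q5   q6 
 * q5     q7   q3 
 * q6     q8   q9 
   q7    q10   q4 
   q8     q7   q3 
   q9     q8   q9 
 * q10   q10   q4 
(> = start, * = accepting)

start=q0 accept=q4,q5,q6,q10 q0-a->q1 q0-b->q0 q1-a->q2 q1-b->q3 q2-a->q2 q2-b->q4 q3-a->q5 q3-b->q6 q4-a->q5 q4-b->q6 q5-a->q7 q5-b->q3 q6-a->q8 q6-b->q9 q7-a->q10 q7-b->q4 q8-a->q7 q8-b->q3 q9-a->q8 q9-b->q9 q10-a->q10 q10-b->q4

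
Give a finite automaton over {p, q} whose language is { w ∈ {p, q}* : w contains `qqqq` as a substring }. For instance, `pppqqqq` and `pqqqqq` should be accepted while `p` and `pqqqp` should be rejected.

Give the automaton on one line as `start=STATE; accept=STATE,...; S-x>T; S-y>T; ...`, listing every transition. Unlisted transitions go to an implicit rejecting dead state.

Track how much of `qqqq` has been matched so far: state A is no progress, E is the absorbing accept state reached once `qqqq` has occurred. Intermediate states record partial matches; on a mismatch, fall back to the longest reusable overlap.
A 5-state machine:
       p  q 
>  A   A  B 
   B   A  C 
   C   A  D 
   D   A  E 
 * E   E  E 
(> = start, * = accepting)

start=A; accept=E; A-p>A; A-q>B; B-p>A; B-q>C; C-p>A; C-q>D; D-p>A; D-q>E; E-p>E; E-q>E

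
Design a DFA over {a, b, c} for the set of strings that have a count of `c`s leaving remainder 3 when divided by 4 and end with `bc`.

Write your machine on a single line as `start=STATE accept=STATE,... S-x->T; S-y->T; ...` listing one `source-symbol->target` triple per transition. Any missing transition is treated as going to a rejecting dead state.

start=q0; accept=q9; q0-a->q0; q0-b->q1; q0-c->q2; q1-a->q0; q1-b->q1; q1-c->q3; q2-a->q2; q2-b->q4; q2-c->q5; q3-a->q2; q3-b->q4; q3-c->q5; q4-a->q2; q4-b->q4; q4-c->q6; q5-a->q5; q5-b->q7; q5-c->q8; q6-a->q5; q6-b->q7; q6-c->q8; q7-a->q5; q7-b->q7; q7-c->q9; q8-a->q8; q8-b->q10; q8-c->q0; q9-a->q8; q9-b->q10; q9-c->q0; q10-a->q8; q10-b->q10; q10-c->q11; q11-a->q0; q11-b->q1; q11-c->q2

Handle the two conditions separately and then intersect. One (4 states) tracks the count of `c`s modulo 4; the other (3 states) tracks how much of the suffix `bc` has currently been matched. Each combined state is a pair, one component from each; accept when both components accept.
With 12 states:
          a    b    c  
>  q0     q0   q1   q2 
   q1     q0   q1   q3 
   q2     q2   q4   q5 
   q3     q2   q4   q5 
   q4     q2   q4   q6 
   q5     q5   q7   q8 
   q6     q5   q7   q8 
   q7     q5   q7   q9 
   q8     q8  q10   q0 
 * q9     q8  q10   q0 
   q10    q8  q10  q11 
   q11    q0   q1   q2 
(> = start, * = accepting)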